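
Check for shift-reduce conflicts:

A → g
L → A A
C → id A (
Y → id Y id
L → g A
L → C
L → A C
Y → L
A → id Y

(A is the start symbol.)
Augment with A' → A and build the canonical LR(0) collection (I0 = CLOSURE({[A' → . A]}), then GOTO on every symbol after a dot until no new states appear). It has 18 states:
  I0: { [A → . g], [A → . id Y], [A' → . A] }  — shift
  I1: { [A' → A .] }  — accept
  I2: { [A → g .] }  — reduce
  I3: { [A → . g], [A → . id Y], [A → id . Y], [C → . id A (], [L → . A A], [L → . A C], [L → . C], [L → . g A], [Y → . L], [Y → . id Y id] }  — shift
  I4: { [A → . g], [A → . id Y], [C → . id A (], [L → A . A], [L → A . C] }  — shift
  I5: { [L → C .] }  — reduce
  I6: { [Y → L .] }  — reduce
  I7: { [A → id Y .] }  — reduce
  I8: { [A → . g], [A → . id Y], [A → g .], [L → g . A] }  — shift, reduce
  I9: { [A → . g], [A → . id Y], [A → id . Y], [C → . id A (], [C → id . A (], [L → . A A], [L → . A C], [L → . C], [L → . g A], [Y → . L], [Y → . id Y id], [Y → id . Y id] }  — shift
  I10: { [A → . g], [A → . id Y], [C → . id A (], [C → id A . (], [L → A . A], [L → A . C] }  — shift
  I11: { [A → id Y .], [Y → id Y . id] }  — shift, reduce
  I12: { [Y → id Y id .] }  — reduce
  I13: { [C → id A ( .] }  — reduce
  I14: { [L → A A .] }  — reduce
  I15: { [L → A C .] }  — reduce
  I16: { [A → . g], [A → . id Y], [A → id . Y], [C → . id A (], [C → id . A (], [L → . A A], [L → . A C], [L → . C], [L → . g A], [Y → . L], [Y → . id Y id] }  — shift
  I17: { [L → g A .] }  — reduce

I8 contains reduce item [A → g .] and shift items [A → . g], [A → . id Y] — shift-reduce conflict.
I11 contains reduce item [A → id Y .] and shift item [Y → id Y . id] — shift-reduce conflict.

Answer: Yes — I8: [A → g .] vs [A → . g]; I11: [A → id Y .] vs [Y → id Y . id]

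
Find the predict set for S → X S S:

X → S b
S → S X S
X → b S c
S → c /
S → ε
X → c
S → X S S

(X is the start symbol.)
PREDICT(S → X S S) = (FIRST(RHS) \ {ε}) ∪ (FOLLOW(S) if ε ∈ FIRST(RHS), i.e. RHS ⇒* ε)
FIRST(X) = { 'b', 'c' }
FIRST(X S S) = { 'b', 'c' }
ε ∉ FIRST(X S S), so FOLLOW(S) is not added.
PREDICT(S → X S S) = { 'b', 'c' }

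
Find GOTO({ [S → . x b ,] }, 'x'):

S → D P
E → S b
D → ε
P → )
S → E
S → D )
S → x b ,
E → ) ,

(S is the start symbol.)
GOTO(I, 'x') = CLOSURE({ [A → αX.β] : [A → α.Xβ] ∈ I, X = 'x' })

Items with dot before 'x', with the dot advanced:
  [S → . x b ,] → [S → x . b ,]
Closure adds nothing (no advanced item has the dot before a non-terminal).

GOTO = { [S → x . b ,] }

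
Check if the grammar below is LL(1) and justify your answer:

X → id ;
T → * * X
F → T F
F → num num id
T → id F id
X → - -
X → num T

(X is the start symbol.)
Yes, the grammar is LL(1).

A grammar is LL(1) if for each non-terminal N with multiple productions, the predict sets of those productions are pairwise disjoint, where PREDICT(N → α) = (FIRST(α) \ {ε}) ∪ (FOLLOW(N) if α ⇒* ε).

Relevant sets:
  FIRST(T) = { '*', 'id' }

For X:
  PREDICT(X → id ';') = { 'id' }
  PREDICT(X → '-' '-') = { '-' }
  PREDICT(X → num T) = { 'num' }
For T:
  PREDICT(T → '*' '*' X) = { '*' }
  PREDICT(T → id F id) = { 'id' }
For F:
  PREDICT(F → T F) = { '*', 'id' }
  PREDICT(F → num num id) = { 'num' }

All predict sets are disjoint. The grammar IS LL(1).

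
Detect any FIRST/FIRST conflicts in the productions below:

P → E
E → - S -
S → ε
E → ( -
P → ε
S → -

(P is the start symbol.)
No FIRST/FIRST conflicts.

FIRST sets of the non-terminals at (or reachable through a nullable prefix from) the front of some alternative:
  FIRST(E) = { '(', '-' }

Productions for P:
  P → E: FIRST = { '(', '-' }
  P → ε: FIRST = { ε }
Productions for E:
  E → - S -: FIRST = { '-' }
  E → ( -: FIRST = { '(' }
Productions for S:
  S → ε: FIRST = { ε }
  S → -: FIRST = { '-' }

All alternatives of each non-terminal have pairwise disjoint FIRST sets.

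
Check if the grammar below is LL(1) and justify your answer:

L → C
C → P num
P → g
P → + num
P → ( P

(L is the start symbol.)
For P:
  PREDICT(P → g) = { 'g' }
  PREDICT(P → '+' num) = { '+' }
  PREDICT(P → '(' P) = { '(' }
L, C have a single production, so nothing to check there.

All predict sets are disjoint. The grammar IS LL(1).

Answer: Yes, the grammar is LL(1).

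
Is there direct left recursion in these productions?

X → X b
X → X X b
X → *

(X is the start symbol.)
Yes, X is left-recursive

Direct left recursion occurs when N → N α for some non-terminal N (the right-hand side begins with the left-hand side itself).

X → X b: LEFT RECURSIVE (starts with X)
X → X X b: LEFT RECURSIVE (starts with X)
X → *: starts with '*'

The grammar has direct left recursion on: X.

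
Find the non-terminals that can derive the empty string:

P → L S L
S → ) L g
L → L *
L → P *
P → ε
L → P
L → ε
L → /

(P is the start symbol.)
{ 'L', 'P' }

A non-terminal is nullable if it can derive ε (the empty string): either it has an ε-production, or it has a production whose right-hand side consists entirely of nullable non-terminals.

ε-productions: P → ε, L → ε
So P, L are immediately nullable.
No further non-terminal can be added: every production for the remaining non-terminals contains a terminal or a non-nullable non-terminal.
Nullable = { 'L', 'P' }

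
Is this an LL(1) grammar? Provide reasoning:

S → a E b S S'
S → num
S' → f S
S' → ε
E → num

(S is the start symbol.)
No. Predict set conflict for S': { 'f' }

A grammar is LL(1) if for each non-terminal N with multiple productions, the predict sets of those productions are pairwise disjoint, where PREDICT(N → α) = (FIRST(α) \ {ε}) ∪ (FOLLOW(N) if α ⇒* ε).

Relevant sets:
  FOLLOW(S') = { $, 'f' }

For S:
  PREDICT(S → a E b S S') = { 'a' }
  PREDICT(S → num) = { 'num' }
For S':
  PREDICT(S' → f S) = { 'f' }
  PREDICT(S' → ε) = { $, 'f' }
E has a single production, so nothing to check there.

Conflict found: Predict set conflict for S': { 'f' }
The grammar is NOT LL(1).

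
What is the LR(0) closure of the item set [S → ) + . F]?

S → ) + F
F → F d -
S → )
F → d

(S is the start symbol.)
{ [F → . F d -], [F → . d], [S → ) + . F] }

Start with: [S → ) + . F]
  [S → ) + . F] has the dot before F: add [F → . F d -], [F → . d]
No further items can be added.

CLOSURE = { [F → . F d -], [F → . d], [S → ) + . F] }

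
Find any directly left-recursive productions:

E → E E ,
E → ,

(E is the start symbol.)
Direct left recursion occurs when N → N α for some non-terminal N (the right-hand side begins with the left-hand side itself).

E → E E ,: LEFT RECURSIVE (starts with E)
E → ,: starts with ','

The grammar has direct left recursion on: E.

Answer: Yes, E is left-recursive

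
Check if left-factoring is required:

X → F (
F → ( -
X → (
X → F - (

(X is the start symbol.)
Yes, X has productions with common prefix 'F'

Left-factoring is needed when two productions for the same non-terminal
share a common prefix on the right-hand side.

Productions for X:
  X → F (
  X → (
  X → F - (

Found common prefix 'F' in productions for X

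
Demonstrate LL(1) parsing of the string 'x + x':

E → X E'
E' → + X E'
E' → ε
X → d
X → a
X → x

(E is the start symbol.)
LL(1) parsing maintains a stack (initially the start symbol over $) and the input. At each step: if the stack top is a terminal, match it against the current input token; if it is a non-terminal N, replace it with the RHS of M[N, lookahead] (the unique production whose predict set contains the lookahead).

Stack is shown with the top on the left.

Stack     Input    Action
-------------------------
E $       x + x $  output E → X E'
X E' $    x + x $  output X → x
x E' $    x + x $  match 'x'
E' $      + x $    output E' → + X E'
+ X E' $  + x $    match '+'
X E' $    x $      output X → x
x E' $    x $      match 'x'
E' $      $        output E' → ε
$         $        accept

The string is accepted.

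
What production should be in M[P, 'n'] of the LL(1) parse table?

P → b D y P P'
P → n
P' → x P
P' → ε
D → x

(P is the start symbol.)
To find M[P, 'n'], we find productions for P where 'n' is in the predict set (PREDICT(N → α) = (FIRST(α) \ {ε}) ∪ (FOLLOW(N) if α ⇒* ε)).

P → b D y P P': PREDICT = { 'b' }
P → n: PREDICT = { 'n' }
  'n' is in predict set, so this production goes in M[P, 'n']

M[P, 'n'] = P → n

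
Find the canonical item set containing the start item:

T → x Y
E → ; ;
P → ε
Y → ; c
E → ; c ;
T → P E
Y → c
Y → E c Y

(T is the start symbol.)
First, augment the grammar with T' → T
I₀ = CLOSURE({ [T' → . T] }):
  [T' → . T] has the dot before T: add [T → . x Y], [T → . P E]
  [T → . P E] has the dot before P: add [P → .]
No further items can be added.

I₀ = { [P → .], [T → . P E], [T → . x Y], [T' → . T] }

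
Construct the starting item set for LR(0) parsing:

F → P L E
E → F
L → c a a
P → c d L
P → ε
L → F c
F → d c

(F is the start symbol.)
First, augment the grammar with F' → F
I₀ = CLOSURE({ [F' → . F] }):
  [F' → . F] has the dot before F: add [F → . P L E], [F → . d c]
  [F → . P L E] has the dot before P: add [P → . c d L], [P → .]
No further items can be added.

I₀ = { [F → . P L E], [F → . d c], [F' → . F], [P → . c d L], [P → .] }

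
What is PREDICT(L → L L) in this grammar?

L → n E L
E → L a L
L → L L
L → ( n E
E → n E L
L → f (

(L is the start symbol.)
{ '(', 'f', 'n' }

PREDICT(L → L L) = (FIRST(RHS) \ {ε}) ∪ (FOLLOW(L) if ε ∈ FIRST(RHS), i.e. RHS ⇒* ε)
FIRST(L) = { '(', 'f', 'n' }
FIRST(L L) = { '(', 'f', 'n' }
ε ∉ FIRST(L L), so FOLLOW(L) is not added.
PREDICT(L → L L) = { '(', 'f', 'n' }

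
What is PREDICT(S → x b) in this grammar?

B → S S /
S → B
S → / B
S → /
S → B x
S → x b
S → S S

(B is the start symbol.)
{ 'x' }

PREDICT(S → x b) = (FIRST(RHS) \ {ε}) ∪ (FOLLOW(S) if ε ∈ FIRST(RHS), i.e. RHS ⇒* ε)
FIRST(x b) = { 'x' }
ε ∉ FIRST(x b), so FOLLOW(S) is not added.
PREDICT(S → x b) = { 'x' }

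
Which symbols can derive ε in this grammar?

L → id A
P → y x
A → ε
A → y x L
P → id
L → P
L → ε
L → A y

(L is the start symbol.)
{ 'A', 'L' }

A non-terminal is nullable if it can derive ε (the empty string): either it has an ε-production, or it has a production whose right-hand side consists entirely of nullable non-terminals.

ε-productions: A → ε, L → ε
So A, L are immediately nullable.
No further non-terminal can be added: every production for the remaining non-terminals contains a terminal or a non-nullable non-terminal.
Nullable = { 'A', 'L' }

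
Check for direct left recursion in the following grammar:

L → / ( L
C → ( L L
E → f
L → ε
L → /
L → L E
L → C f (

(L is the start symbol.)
Yes, L is left-recursive

L → / ( L: starts with '/'
C → ( L L: starts with '('
E → f: starts with f
L → ε: starts with ε
L → /: starts with '/'
L → L E: LEFT RECURSIVE (starts with L)
L → C f (: starts with C

The grammar has direct left recursion on: L.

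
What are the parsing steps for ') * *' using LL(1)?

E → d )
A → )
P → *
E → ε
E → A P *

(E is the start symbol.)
Stack is shown with the top on the left.

Stack    Input    Action
------------------------
E $      ) * * $  output E → A P *
A P * $  ) * * $  output A → )
) P * $  ) * * $  match ')'
P * $    * * $    output P → *
* * $    * * $    match '*'
* $      * $      match '*'
$        $        accept

The string is accepted.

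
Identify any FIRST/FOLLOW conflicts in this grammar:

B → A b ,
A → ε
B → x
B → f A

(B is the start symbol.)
Nullable non-terminals: A.
A has a nullable alternative but only one production, so nothing to check.

B has no nullable alternative, so no FIRST/FOLLOW check is needed there.

No FIRST/FOLLOW conflicts found.

Answer: No FIRST/FOLLOW conflicts.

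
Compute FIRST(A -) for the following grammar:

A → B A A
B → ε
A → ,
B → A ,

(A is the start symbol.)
{ ',' }

FIRST sets of the non-terminals involved (from the grammar, by fixed-point iteration):
  FIRST(A) = { ',' }

To compute FIRST(A -), process the symbols left to right:
Symbol A is a non-terminal. Add FIRST(A) \ {ε} = { ',' }
A is not nullable (ε ∉ FIRST(A)), so stop here.
FIRST(A -) = { ',' }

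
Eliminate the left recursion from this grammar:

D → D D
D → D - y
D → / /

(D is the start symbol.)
D is directly left-recursive. The standard transformation for
  A → A α₁ | ... | A α_m | β₁ | ... | β_n
is
  A  → β₁ A' | ... | β_n A'
  A' → α₁ A' | ... | α_m A' | ε

D → / / becomes D → / / D'
D → D D becomes D' → D D'
D → D - y becomes D' → - y D'
Add D' → ε

Resulting grammar:
D → / / D'
D' → D D'
D' → - y D'
D' → ε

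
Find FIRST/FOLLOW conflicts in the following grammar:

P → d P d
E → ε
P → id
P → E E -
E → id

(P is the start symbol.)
A FIRST/FOLLOW conflict occurs when a non-terminal N has a nullable alternative N → β (β ⇒* ε) and another alternative N → α with FIRST(α) ∩ FOLLOW(N) ≠ ∅: on such a lookahead the parser cannot decide between expanding α and letting N vanish via β.

Nullable non-terminals: E.

E: nullable alternative(s) E → ε; FOLLOW(E) = { '-', 'id' }
  E → ε: FIRST \ {ε} = { } — this is the only nullable alternative, skip
  E → id: FIRST \ {ε} = { 'id' } — overlaps FOLLOW(E) on { 'id' }: CONFLICT

P has no nullable alternative, so no FIRST/FOLLOW check is needed there.

So the grammar has 1 FIRST/FOLLOW conflict (marked CONFLICT above).

Answer: Yes. E → id with FOLLOW(E) on { 'id' }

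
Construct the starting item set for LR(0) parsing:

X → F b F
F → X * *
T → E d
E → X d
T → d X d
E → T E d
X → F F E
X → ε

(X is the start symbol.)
First, augment the grammar with X' → X
I₀ = CLOSURE({ [X' → . X] }):
  [X' → . X] has the dot before X: add [X → . F b F], [X → . F F E], [X → .]
  [X → . F b F] has the dot before F: add [F → . X * *]
No further items can be added.

I₀ = { [F → . X * *], [X → . F F E], [X → . F b F], [X → .], [X' → . X] }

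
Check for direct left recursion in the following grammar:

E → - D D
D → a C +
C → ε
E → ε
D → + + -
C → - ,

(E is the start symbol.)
Direct left recursion occurs when N → N α for some non-terminal N (the right-hand side begins with the left-hand side itself).

E → - D D: starts with '-'
D → a C +: starts with a
C → ε: starts with ε
E → ε: starts with ε
D → + + -: starts with '+'
C → - ,: starts with '-'

No direct left recursion found.

Answer: No direct left recursion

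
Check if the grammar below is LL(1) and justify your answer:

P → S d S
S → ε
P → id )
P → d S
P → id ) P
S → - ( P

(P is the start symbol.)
A grammar is LL(1) if for each non-terminal N with multiple productions, the predict sets of those productions are pairwise disjoint, where PREDICT(N → α) = (FIRST(α) \ {ε}) ∪ (FOLLOW(N) if α ⇒* ε).

Relevant sets:
  FIRST(S) = { '-', ε }
  FOLLOW(S) = { $, 'd' }

For P:
  PREDICT(P → S d S) = { '-', 'd' }
  PREDICT(P → id ')') = { 'id' }
  PREDICT(P → d S) = { 'd' }
  PREDICT(P → id ')' P) = { 'id' }
For S:
  PREDICT(S → ε) = { $, 'd' }
  PREDICT(S → '-' '(' P) = { '-' }

Conflict found: Predict set conflict for P: { 'd' }
The grammar is NOT LL(1).

Answer: No. Predict set conflict for P: { 'd' }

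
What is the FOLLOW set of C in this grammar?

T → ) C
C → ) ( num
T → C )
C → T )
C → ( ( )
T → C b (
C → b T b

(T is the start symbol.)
{ $, ')', 'b' }

To compute FOLLOW(C), find every occurrence of C on a right-hand side N → α C β: add FIRST(β) \ {ε}, and if β is empty or nullable also add FOLLOW(N). Iterate to a fixed point.

In T → ) C: C is at the end, add FOLLOW(T)
In T → C ): C is followed by ')', add FIRST(')') \ {ε} = { ')' }
In T → C b (: C is followed by b '(', add FIRST(b '(') \ {ε} = { 'b' }

The FOLLOW sets referred to above (computed the same way, to a fixed point):
  FOLLOW(T) = { $, ')', 'b' }

Taking the union: FOLLOW(C) = { $, ')', 'b' }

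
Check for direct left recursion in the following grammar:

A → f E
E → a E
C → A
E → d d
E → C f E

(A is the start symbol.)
Direct left recursion occurs when N → N α for some non-terminal N (the right-hand side begins with the left-hand side itself).

A → f E: starts with f
E → a E: starts with a
C → A: starts with A
E → d d: starts with d
E → C f E: starts with C

No direct left recursion found.

Answer: No direct left recursion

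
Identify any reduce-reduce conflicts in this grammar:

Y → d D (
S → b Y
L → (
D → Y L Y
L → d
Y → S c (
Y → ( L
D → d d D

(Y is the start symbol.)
No reduce-reduce conflicts

A reduce-reduce conflict occurs when an LR(0) state has two complete items [A → α .] and [B → β .] — both call for a reduction, and with no lookahead the parser cannot choose between them.

Augment with Y' → Y and build the canonical LR(0) collection (I0 = CLOSURE({[Y' → . Y]}), then GOTO on every symbol after a dot until no new states appear). It has 20 states:
  I0: { [S → . b Y], [Y → . ( L], [Y → . S c (], [Y → . d D (], [Y' → . Y] }  — shift
  I1: { [L → . (], [L → . d], [Y → ( . L] }  — shift
  I2: { [Y → S . c (] }  — shift
  I3: { [Y' → Y .] }  — accept
  I4: { [S → . b Y], [S → b . Y], [Y → . ( L], [Y → . S c (], [Y → . d D (] }  — shift
  I5: { [D → . Y L Y], [D → . d d D], [S → . b Y], [Y → . ( L], [Y → . S c (], [Y → . d D (], [Y → d . D (] }  — shift
  I6: { [Y → d D . (] }  — shift
  I7: { [D → Y . L Y], [L → . (], [L → . d] }  — shift
  I8: { [D → . Y L Y], [D → . d d D], [D → d . d D], [S → . b Y], [Y → . ( L], [Y → . S c (], [Y → . d D (], [Y → d . D (] }  — shift
  I9: { [D → . Y L Y], [D → . d d D], [D → d . d D], [D → d d . D], [S → . b Y], [Y → . ( L], [Y → . S c (], [Y → . d D (], [Y → d . D (] }  — shift
  I10: { [D → d d D .], [Y → d D . (] }  — shift, reduce
  I11: { [Y → d D ( .] }  — reduce
  I12: { [L → ( .] }  — reduce
  I13: { [D → Y L . Y], [S → . b Y], [Y → . ( L], [Y → . S c (], [Y → . d D (] }  — shift
  I14: { [L → d .] }  — reduce
  I15: { [D → Y L Y .] }  — reduce
  I16: { [S → b Y .] }  — reduce
  I17: { [Y → S c . (] }  — shift
  I18: { [Y → S c ( .] }  — reduce
  I19: { [Y → ( L .] }  — reduce

No state contains more than one complete item.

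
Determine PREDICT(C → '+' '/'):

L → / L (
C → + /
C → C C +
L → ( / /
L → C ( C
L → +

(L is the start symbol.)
PREDICT(C → '+' '/') = (FIRST(RHS) \ {ε}) ∪ (FOLLOW(C) if ε ∈ FIRST(RHS), i.e. RHS ⇒* ε)
FIRST('+' '/') = { '+' }
ε ∉ FIRST('+' '/'), so FOLLOW(C) is not added.
PREDICT(C → '+' '/') = { '+' }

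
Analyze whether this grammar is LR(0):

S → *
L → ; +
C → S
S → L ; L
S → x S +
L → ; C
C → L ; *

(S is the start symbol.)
Yes, the grammar is LR(0)

A grammar is LR(0) if no state in the canonical LR(0) collection has:
  - both a shift item (dot before a terminal) and a complete item (shift-reduce conflict), or
  - two or more complete items (reduce-reduce conflict; the accept item [S' → S .] counts as a complete item here).

Augment with S' → S and build the canonical LR(0) collection (I0 = CLOSURE({[S' → . S]}), then GOTO on every symbol after a dot until no new states appear). It has 16 states:
  I0: { [L → . ; +], [L → . ; C], [S → . *], [S → . L ; L], [S → . x S +], [S' → . S] }  — shift
  I1: { [S → * .] }  — reduce
  I2: { [C → . L ; *], [C → . S], [L → . ; +], [L → . ; C], [L → ; . +], [L → ; . C], [S → . *], [S → . L ; L], [S → . x S +] }  — shift
  I3: { [S → L . ; L] }  — shift
  I4: { [S' → S .] }  — accept
  I5: { [L → . ; +], [L → . ; C], [S → . *], [S → . L ; L], [S → . x S +], [S → x . S +] }  — shift
  I6: { [S → x S . +] }  — shift
  I7: { [S → x S + .] }  — reduce
  I8: { [L → . ; +], [L → . ; C], [S → L ; . L] }  — shift
  I9: { [S → L ; L .] }  — reduce
  I10: { [L → ; + .] }  — reduce
  I11: { [L → ; C .] }  — reduce
  I12: { [C → L . ; *], [S → L . ; L] }  — shift
  I13: { [C → S .] }  — reduce
  I14: { [C → L ; . *], [L → . ; +], [L → . ; C], [S → L ; . L] }  — shift
  I15: { [C → L ; * .] }  — reduce

Every state is either a pure shift/goto state or contains exactly one complete item and nothing to shift — no conflicts. The grammar is LR(0).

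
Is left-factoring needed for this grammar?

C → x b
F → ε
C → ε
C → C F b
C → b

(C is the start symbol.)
Left-factoring is needed when two productions for the same non-terminal
share a common prefix on the right-hand side.

Productions for C:
  C → x b
  C → ε
  C → C F b
  C → b

No common prefixes found.

Answer: No, left-factoring is not needed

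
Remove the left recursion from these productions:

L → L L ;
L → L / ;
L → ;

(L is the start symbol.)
L is directly left-recursive. The standard transformation for
  A → A α₁ | ... | A α_m | β₁ | ... | β_n
is
  A  → β₁ A' | ... | β_n A'
  A' → α₁ A' | ... | α_m A' | ε

L → ; becomes L → ; L'
L → L L ; becomes L' → L ; L'
L → L / ; becomes L' → / ; L'
Add L' → ε

Resulting grammar:
L → ; L'
L' → L ; L'
L' → / ; L'
L' → ε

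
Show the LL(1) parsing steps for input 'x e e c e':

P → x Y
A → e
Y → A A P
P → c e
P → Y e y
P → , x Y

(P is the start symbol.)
LL(1) parsing maintains a stack (initially the start symbol over $) and the input. At each step: if the stack top is a terminal, match it against the current input token; if it is a non-terminal N, replace it with the RHS of M[N, lookahead] (the unique production whose predict set contains the lookahead).

Stack is shown with the top on the left.

Stack    Input        Action
----------------------------
P $      x e e c e $  output P → x Y
x Y $    x e e c e $  match 'x'
Y $      e e c e $    output Y → A A P
A A P $  e e c e $    output A → e
e A P $  e e c e $    match 'e'
A P $    e c e $      output A → e
e P $    e c e $      match 'e'
P $      c e $        output P → c e
c e $    c e $        match 'c'
e $      e $          match 'e'
$        $            accept

The string is accepted.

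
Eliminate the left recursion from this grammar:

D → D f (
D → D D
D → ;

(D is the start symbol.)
D is directly left-recursive. The standard transformation for
  A → A α₁ | ... | A α_m | β₁ | ... | β_n
is
  A  → β₁ A' | ... | β_n A'
  A' → α₁ A' | ... | α_m A' | ε

D → ; becomes D → ; D'
D → D f ( becomes D' → f ( D'
D → D D becomes D' → D D'
Add D' → ε

Resulting grammar:
D → ; D'
D' → f ( D'
D' → D D'
D' → ε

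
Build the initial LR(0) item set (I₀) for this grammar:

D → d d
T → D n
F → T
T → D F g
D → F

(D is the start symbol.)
{ [D → . F], [D → . d d], [D' → . D], [F → . T], [T → . D F g], [T → . D n] }

First, augment the grammar with D' → D
I₀ = CLOSURE({ [D' → . D] }):
  [D' → . D] has the dot before D: add [D → . d d], [D → . F]
  [D → . F] has the dot before F: add [F → . T]
  [F → . T] has the dot before T: add [T → . D n], [T → . D F g]
No further items can be added.

I₀ = { [D → . F], [D → . d d], [D' → . D], [F → . T], [T → . D F g], [T → . D n] }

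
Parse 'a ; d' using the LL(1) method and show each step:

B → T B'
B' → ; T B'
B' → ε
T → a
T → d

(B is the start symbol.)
Stack is shown with the top on the left.

Stack     Input    Action
-------------------------
B $       a ; d $  output B → T B'
T B' $    a ; d $  output T → a
a B' $    a ; d $  match 'a'
B' $      ; d $    output B' → ; T B'
; T B' $  ; d $    match ';'
T B' $    d $      output T → d
d B' $    d $      match 'd'
B' $      $        output B' → ε
$         $        accept

The string is accepted.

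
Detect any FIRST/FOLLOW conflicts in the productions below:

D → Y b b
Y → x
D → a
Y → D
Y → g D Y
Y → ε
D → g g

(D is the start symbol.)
Nullable non-terminals: Y.
FIRST sets used below: FIRST(D) = { 'a', 'b', 'g', 'x' }

Y: nullable alternative(s) Y → ε; FOLLOW(Y) = { 'b' }
  Y → x: FIRST \ {ε} = { 'x' } — disjoint from FOLLOW(Y)
  Y → D: FIRST \ {ε} = { 'a', 'b', 'g', 'x' } — overlaps FOLLOW(Y) on { 'b' }: CONFLICT
  Y → g D Y: FIRST \ {ε} = { 'g' } — disjoint from FOLLOW(Y)
  Y → ε: FIRST \ {ε} = { } — this is the only nullable alternative, skip

D has no nullable alternative, so no FIRST/FOLLOW check is needed there.

So the grammar has 1 FIRST/FOLLOW conflict (marked CONFLICT above).

Answer: Yes. Y → D with FOLLOW(Y) on { 'b' }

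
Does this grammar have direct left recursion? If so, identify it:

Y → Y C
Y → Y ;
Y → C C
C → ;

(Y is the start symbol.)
Y → Y C: LEFT RECURSIVE (starts with Y)
Y → Y ;: LEFT RECURSIVE (starts with Y)
Y → C C: starts with C
C → ;: starts with ';'

The grammar has direct left recursion on: Y.

Answer: Yes, Y is left-recursive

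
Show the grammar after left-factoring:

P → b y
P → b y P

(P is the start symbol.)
P → b y P'
P' → ε
P' → P

Left-factoring transforms A → αβ₁ | αβ₂ into A → αA' and A' → β₁ | β₂
(α is the longest common prefix among the alternatives). Repeat until
no nonterminal has two alternatives with a common prefix.

Round 1: P has alternatives sharing prefix 'b y'. Introduce P': P → b y P'
  Add: P' → ε
  Add: P' → P

No remaining common prefixes — done.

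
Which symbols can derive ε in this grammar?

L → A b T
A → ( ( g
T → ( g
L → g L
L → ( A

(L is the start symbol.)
There are no ε-productions, so no non-terminal can derive ε.
No non-terminals are nullable.

Answer: None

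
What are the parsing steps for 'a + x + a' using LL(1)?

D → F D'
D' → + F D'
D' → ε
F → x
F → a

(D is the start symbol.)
LL(1) parsing maintains a stack (initially the start symbol over $) and the input. At each step: if the stack top is a terminal, match it against the current input token; if it is a non-terminal N, replace it with the RHS of M[N, lookahead] (the unique production whose predict set contains the lookahead).

Stack is shown with the top on the left.

Stack     Input        Action
-----------------------------
D $       a + x + a $  output D → F D'
F D' $    a + x + a $  output F → a
a D' $    a + x + a $  match 'a'
D' $      + x + a $    output D' → + F D'
+ F D' $  + x + a $    match '+'
F D' $    x + a $      output F → x
x D' $    x + a $      match 'x'
D' $      + a $        output D' → + F D'
+ F D' $  + a $        match '+'
F D' $    a $          output F → a
a D' $    a $          match 'a'
D' $      $            output D' → ε
$         $            accept

The string is accepted.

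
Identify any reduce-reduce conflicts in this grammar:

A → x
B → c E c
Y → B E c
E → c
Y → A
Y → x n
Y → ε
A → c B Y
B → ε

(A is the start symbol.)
Yes — I4: [B → .] vs [Y → .]

Augment with A' → A and build the canonical LR(0) collection (I0 = CLOSURE({[A' → . A]}), then GOTO on every symbol after a dot until no new states appear). It has 18 states:
  I0: { [A → . c B Y], [A → . x], [A' → . A] }  — shift
  I1: { [A' → A .] }  — accept
  I2: { [A → c . B Y], [B → . c E c], [B → .] }  — shift, reduce
  I3: { [A → x .] }  — reduce
  I4: { [A → . c B Y], [A → . x], [A → c B . Y], [B → . c E c], [B → .], [Y → . A], [Y → . B E c], [Y → . x n], [Y → .] }  — shift, 2 reduces
  I5: { [B → c . E c], [E → . c] }  — shift
  I6: { [B → c E . c] }  — shift
  I7: { [E → c .] }  — reduce
  I8: { [B → c E c .] }  — reduce
  I9: { [Y → A .] }  — reduce
  I10: { [E → . c], [Y → B . E c] }  — shift
  I11: { [A → c B Y .] }  — reduce
  I12: { [A → c . B Y], [B → . c E c], [B → .], [B → c . E c], [E → . c] }  — shift, reduce
  I13: { [A → x .], [Y → x . n] }  — shift, reduce
  I14: { [Y → x n .] }  — reduce
  I15: { [B → c . E c], [E → . c], [E → c .] }  — shift, reduce
  I16: { [Y → B E . c] }  — shift
  I17: { [Y → B E c .] }  — reduce

I4 contains complete items [B → .], [Y → .] — reduce-reduce conflict.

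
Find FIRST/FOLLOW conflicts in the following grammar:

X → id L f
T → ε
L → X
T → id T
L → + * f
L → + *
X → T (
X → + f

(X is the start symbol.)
Nullable non-terminals: T.

T: nullable alternative(s) T → ε; FOLLOW(T) = { '(' }
  T → ε: FIRST \ {ε} = { } — this is the only nullable alternative, skip
  T → id T: FIRST \ {ε} = { 'id' } — disjoint from FOLLOW(T)

L, X have no nullable alternative, so no FIRST/FOLLOW check is needed there.

No FIRST/FOLLOW conflicts found.

Answer: No FIRST/FOLLOW conflicts.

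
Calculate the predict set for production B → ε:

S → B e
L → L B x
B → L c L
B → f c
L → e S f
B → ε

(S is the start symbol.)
{ 'e', 'x' }

PREDICT(B → ε) = (FIRST(RHS) \ {ε}) ∪ (FOLLOW(B) if ε ∈ FIRST(RHS), i.e. RHS ⇒* ε)
The right-hand side is ε (FIRST(ε) = { ε }), so the predict set is FOLLOW(B) = { 'e', 'x' }
PREDICT(B → ε) = { 'e', 'x' }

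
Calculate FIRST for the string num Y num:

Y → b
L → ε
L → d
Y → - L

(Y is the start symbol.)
To compute FIRST(num Y num), process the symbols left to right:
Symbol num is a terminal. Add 'num' and stop.
FIRST(num Y num) = { 'num' }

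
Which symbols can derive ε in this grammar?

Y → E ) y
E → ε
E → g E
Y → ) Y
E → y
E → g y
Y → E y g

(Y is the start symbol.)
A non-terminal is nullable if it can derive ε (the empty string): either it has an ε-production, or it has a production whose right-hand side consists entirely of nullable non-terminals.

ε-productions: E → ε
So E is immediately nullable.
No further non-terminal can be added: every production for the remaining non-terminals contains a terminal or a non-nullable non-terminal.
Nullable = { 'E' }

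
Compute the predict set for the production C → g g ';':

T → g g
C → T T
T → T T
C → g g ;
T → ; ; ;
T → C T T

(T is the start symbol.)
{ 'g' }

PREDICT(C → g g ';') = (FIRST(RHS) \ {ε}) ∪ (FOLLOW(C) if ε ∈ FIRST(RHS), i.e. RHS ⇒* ε)
FIRST(g g ';') = { 'g' }
ε ∉ FIRST(g g ';'), so FOLLOW(C) is not added.
PREDICT(C → g g ';') = { 'g' }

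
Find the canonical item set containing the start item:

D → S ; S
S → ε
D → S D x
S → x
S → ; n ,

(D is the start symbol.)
First, augment the grammar with D' → D
I₀ = CLOSURE({ [D' → . D] }):
  [D' → . D] has the dot before D: add [D → . S ; S], [D → . S D x]
  [D → . S ; S] has the dot before S: add [S → .], [S → . x], [S → . ; n ,]
No further items can be added.

I₀ = { [D → . S ; S], [D → . S D x], [D' → . D], [S → . ; n ,], [S → . x], [S → .] }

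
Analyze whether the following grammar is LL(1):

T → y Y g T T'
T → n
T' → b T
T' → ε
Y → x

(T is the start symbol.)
No. Predict set conflict for T': { 'b' }

A grammar is LL(1) if for each non-terminal N with multiple productions, the predict sets of those productions are pairwise disjoint, where PREDICT(N → α) = (FIRST(α) \ {ε}) ∪ (FOLLOW(N) if α ⇒* ε).

Relevant sets:
  FOLLOW(T') = { $, 'b' }

For T:
  PREDICT(T → y Y g T T') = { 'y' }
  PREDICT(T → n) = { 'n' }
For T':
  PREDICT(T' → b T) = { 'b' }
  PREDICT(T' → ε) = { $, 'b' }
Y has a single production, so nothing to check there.

Conflict found: Predict set conflict for T': { 'b' }
The grammar is NOT LL(1).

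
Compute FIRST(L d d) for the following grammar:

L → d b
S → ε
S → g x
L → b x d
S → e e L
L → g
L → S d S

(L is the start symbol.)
{ 'b', 'd', 'e', 'g' }

FIRST sets of the non-terminals involved (from the grammar, by fixed-point iteration):
  FIRST(L) = { 'b', 'd', 'e', 'g' }

To compute FIRST(L d d), process the symbols left to right:
Symbol L is a non-terminal. Add FIRST(L) \ {ε} = { 'b', 'd', 'e', 'g' }
L is not nullable (ε ∉ FIRST(L)), so stop here.
FIRST(L d d) = { 'b', 'd', 'e', 'g' }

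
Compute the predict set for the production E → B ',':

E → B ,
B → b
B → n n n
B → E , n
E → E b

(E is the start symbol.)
{ 'b', 'n' }

PREDICT(E → B ',') = (FIRST(RHS) \ {ε}) ∪ (FOLLOW(E) if ε ∈ FIRST(RHS), i.e. RHS ⇒* ε)
FIRST(B) = { 'b', 'n' }
FIRST(B ',') = { 'b', 'n' }
ε ∉ FIRST(B ','), so FOLLOW(E) is not added.
PREDICT(E → B ',') = { 'b', 'n' }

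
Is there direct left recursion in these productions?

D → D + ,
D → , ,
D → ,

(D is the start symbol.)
D → D + ,: LEFT RECURSIVE (starts with D)
D → , ,: starts with ','
D → ,: starts with ','

The grammar has direct left recursion on: D.

Answer: Yes, D is left-recursive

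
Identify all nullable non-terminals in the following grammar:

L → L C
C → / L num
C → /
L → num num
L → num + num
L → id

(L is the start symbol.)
There are no ε-productions, so no non-terminal can derive ε.
No non-terminals are nullable.

Answer: None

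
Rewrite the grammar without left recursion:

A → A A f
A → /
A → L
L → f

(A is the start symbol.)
A → / A'
A → L A'
A' → A f A'
A' → ε
L → f

A is directly left-recursive. The standard transformation for
  A → A α₁ | ... | A α_m | β₁ | ... | β_n
is
  A  → β₁ A' | ... | β_n A'
  A' → α₁ A' | ... | α_m A' | ε

A → / becomes A → / A'
A → L becomes A → L A'
A → A A f becomes A' → A f A'
Add A' → ε

Productions for other non-terminals are unchanged:
  L → f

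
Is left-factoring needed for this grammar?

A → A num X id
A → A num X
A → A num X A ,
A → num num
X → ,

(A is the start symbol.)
Left-factoring is needed when two productions for the same non-terminal
share a common prefix on the right-hand side.

Productions for A:
  A → A num X id
  A → A num X
  A → A num X A ,
  A → num num

Found common prefix 'A num X' in productions for A

Answer: Yes, A has productions with common prefix 'A num X'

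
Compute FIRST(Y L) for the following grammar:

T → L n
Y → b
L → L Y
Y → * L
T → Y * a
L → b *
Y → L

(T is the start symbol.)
FIRST sets of the non-terminals involved (from the grammar, by fixed-point iteration):
  FIRST(Y) = { '*', 'b' }

To compute FIRST(Y L), process the symbols left to right:
Symbol Y is a non-terminal. Add FIRST(Y) \ {ε} = { '*', 'b' }
Y is not nullable (ε ∉ FIRST(Y)), so stop here.
FIRST(Y L) = { '*', 'b' }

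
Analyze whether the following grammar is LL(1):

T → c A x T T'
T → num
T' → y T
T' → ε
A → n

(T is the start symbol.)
No. Predict set conflict for T': { 'y' }

A grammar is LL(1) if for each non-terminal N with multiple productions, the predict sets of those productions are pairwise disjoint, where PREDICT(N → α) = (FIRST(α) \ {ε}) ∪ (FOLLOW(N) if α ⇒* ε).

Relevant sets:
  FOLLOW(T') = { $, 'y' }

For T:
  PREDICT(T → c A x T T') = { 'c' }
  PREDICT(T → num) = { 'num' }
For T':
  PREDICT(T' → y T) = { 'y' }
  PREDICT(T' → ε) = { $, 'y' }
A has a single production, so nothing to check there.

Conflict found: Predict set conflict for T': { 'y' }
The grammar is NOT LL(1).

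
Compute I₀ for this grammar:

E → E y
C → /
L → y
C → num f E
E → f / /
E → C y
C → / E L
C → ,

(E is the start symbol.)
{ [C → . ,], [C → . / E L], [C → . /], [C → . num f E], [E → . C y], [E → . E y], [E → . f / /], [E' → . E] }

First, augment the grammar with E' → E
I₀ = CLOSURE({ [E' → . E] }):
  [E' → . E] has the dot before E: add [E → . E y], [E → . f / /], [E → . C y]
  [E → . C y] has the dot before C: add [C → . /], [C → . num f E], [C → . / E L], [C → . ,]
No further items can be added.

I₀ = { [C → . ,], [C → . / E L], [C → . /], [C → . num f E], [E → . C y], [E → . E y], [E → . f / /], [E' → . E] }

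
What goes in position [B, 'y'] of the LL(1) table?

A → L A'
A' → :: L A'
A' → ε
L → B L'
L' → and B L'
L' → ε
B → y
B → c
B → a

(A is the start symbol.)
To find M[B, 'y'], we find productions for B where 'y' is in the predict set (PREDICT(N → α) = (FIRST(α) \ {ε}) ∪ (FOLLOW(N) if α ⇒* ε)).

B → y: PREDICT = { 'y' }
  'y' is in predict set, so this production goes in M[B, 'y']
B → c: PREDICT = { 'c' }
B → a: PREDICT = { 'a' }

M[B, 'y'] = B → y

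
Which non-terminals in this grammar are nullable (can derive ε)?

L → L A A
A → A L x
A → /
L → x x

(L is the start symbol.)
None

There are no ε-productions, so no non-terminal can derive ε.
No non-terminals are nullable.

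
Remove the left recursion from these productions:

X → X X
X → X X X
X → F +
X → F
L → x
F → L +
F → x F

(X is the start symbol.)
X is directly left-recursive. The standard transformation for
  A → A α₁ | ... | A α_m | β₁ | ... | β_n
is
  A  → β₁ A' | ... | β_n A'
  A' → α₁ A' | ... | α_m A' | ε

X → F + becomes X → F + X'
X → F becomes X → F X'
X → X X becomes X' → X X'
X → X X X becomes X' → X X X'
Add X' → ε

Productions for other non-terminals are unchanged:
  L → x
  F → L +
  F → x F

Resulting grammar:
X → F + X'
X → F X'
X' → X X'
X' → X X X'
X' → ε
L → x
F → L +
F → x F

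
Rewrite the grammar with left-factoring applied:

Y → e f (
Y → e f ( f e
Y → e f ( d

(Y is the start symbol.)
Y → e f ( Y'
Y' → ε
Y' → f e
Y' → d

Left-factoring transforms A → αβ₁ | αβ₂ into A → αA' and A' → β₁ | β₂
(α is the longest common prefix among the alternatives). Repeat until
no nonterminal has two alternatives with a common prefix.

Round 1: Y has alternatives sharing prefix 'e f ('. Introduce Y': Y → e f ( Y'
  Add: Y' → ε
  Add: Y' → f e
  Add: Y' → d

No remaining common prefixes — done.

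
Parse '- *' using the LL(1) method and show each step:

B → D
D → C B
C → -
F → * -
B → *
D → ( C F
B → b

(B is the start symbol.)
Stack is shown with the top on the left.

Stack  Input  Action
--------------------
B $    - * $  output B → D
D $    - * $  output D → C B
C B $  - * $  output C → -
- B $  - * $  match '-'
B $    * $    output B → *
* $    * $    match '*'
$      $      accept

The string is accepted.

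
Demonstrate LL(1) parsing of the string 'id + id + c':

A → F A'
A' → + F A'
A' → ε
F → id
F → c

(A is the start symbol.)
Stack is shown with the top on the left.

Stack     Input          Action
-------------------------------
A $       id + id + c $  output A → F A'
F A' $    id + id + c $  output F → id
id A' $   id + id + c $  match 'id'
A' $      + id + c $     output A' → + F A'
+ F A' $  + id + c $     match '+'
F A' $    id + c $       output F → id
id A' $   id + c $       match 'id'
A' $      + c $          output A' → + F A'
+ F A' $  + c $          match '+'
F A' $    c $            output F → c
c A' $    c $            match 'c'
A' $      $              output A' → ε
$         $              accept

The string is accepted.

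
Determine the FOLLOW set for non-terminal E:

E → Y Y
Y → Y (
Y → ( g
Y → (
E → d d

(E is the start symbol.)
{ $ }

E is the start symbol, so $ ∈ FOLLOW(E).
E does not occur on any right-hand side.

Taking the union: FOLLOW(E) = { $ }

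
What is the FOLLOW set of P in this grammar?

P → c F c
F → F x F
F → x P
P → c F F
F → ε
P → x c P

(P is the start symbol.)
To compute FOLLOW(P), find every occurrence of P on a right-hand side N → α P β: add FIRST(β) \ {ε}, and if β is empty or nullable also add FOLLOW(N). Iterate to a fixed point.

P is the start symbol, so $ ∈ FOLLOW(P).
In F → x P: P is at the end, add FOLLOW(F)
In P → x c P: P is at the end; this adds FOLLOW(P) to itself — nothing new

The FOLLOW sets referred to above (computed the same way, to a fixed point):
  FOLLOW(F) = { $, 'c', 'x' }

Taking the union: FOLLOW(P) = { $, 'c', 'x' }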